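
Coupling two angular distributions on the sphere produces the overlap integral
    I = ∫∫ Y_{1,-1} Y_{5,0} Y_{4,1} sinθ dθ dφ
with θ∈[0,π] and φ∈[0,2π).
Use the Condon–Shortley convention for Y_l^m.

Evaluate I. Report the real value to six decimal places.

Checks pass: Σm=0; 10 even; l₃=4∈[4,6].
(2·1+1)(2·5+1)(2·4+1) = 297
Δ: 2! 0! 8! / 11! → 1/495
sum: t=1:−1/576 = -1/576
3j²(1 5 4; 0 0 0) = Δ·Π!·Σ² = 5/99  (sign -1)
sum: t=2:+1/1440 = 1/1440
3j²(1 5 4; -1 0 1) = Δ·Π!·Σ² = 2/99  (sign -1)
combine: 4πI² = 297·5/99·2/99 = 10/33
take √, sign +1: I = 0.15528807

0.155288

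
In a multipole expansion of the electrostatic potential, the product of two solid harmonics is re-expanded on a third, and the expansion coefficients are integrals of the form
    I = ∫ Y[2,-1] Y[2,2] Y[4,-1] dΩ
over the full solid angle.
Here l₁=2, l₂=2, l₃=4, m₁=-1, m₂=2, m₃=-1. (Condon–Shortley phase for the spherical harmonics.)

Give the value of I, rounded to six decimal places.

Checks pass: Σm=0; 8 even; l₃=4∈[0,4].
(2·2+1)(2·2+1)(2·4+1) = 225
Δ: 0! 4! 4! / 9! → 1/630
sum: t=0:+1/16 = 1/16
3j²(2 2 4; 0 0 0) = Δ·Π!·Σ² = 2/35  (sign +1)
sum: t=0:+1/144 = 1/144
3j²(2 2 4; -1 2 -1) = Δ·Π!·Σ² = 1/126  (sign -1)
combine: 4πI² = 225·2/35·1/126 = 5/49
take √, sign -1: I = -0.09011188

-0.090112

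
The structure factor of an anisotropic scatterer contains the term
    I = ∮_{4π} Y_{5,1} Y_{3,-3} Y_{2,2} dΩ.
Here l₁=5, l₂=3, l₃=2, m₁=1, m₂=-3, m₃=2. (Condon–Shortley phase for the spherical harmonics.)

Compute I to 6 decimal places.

-0.023961

Rules hold: Σm=0, L=10 even, 2≤2≤8.
N = 11·7·5 = 385
Δ = 6!·4!·0!/11! = 1/2310
Racah Σ t=3..3: t=3:−1/144 = -1/144
⇒ 3j(5 3 2; 0 0 0)² = 10/231, sgn -1
Racah Σ t=0..0: t=0:+1/17280 = 1/17280
⇒ 3j(5 3 2; 1 -3 2)² = 1/2310, sgn +1
4πI² = N·(3j₀)²·(3jₘ)² = 5/693
I = -1·√(0.00721501/4π) = -0.02396147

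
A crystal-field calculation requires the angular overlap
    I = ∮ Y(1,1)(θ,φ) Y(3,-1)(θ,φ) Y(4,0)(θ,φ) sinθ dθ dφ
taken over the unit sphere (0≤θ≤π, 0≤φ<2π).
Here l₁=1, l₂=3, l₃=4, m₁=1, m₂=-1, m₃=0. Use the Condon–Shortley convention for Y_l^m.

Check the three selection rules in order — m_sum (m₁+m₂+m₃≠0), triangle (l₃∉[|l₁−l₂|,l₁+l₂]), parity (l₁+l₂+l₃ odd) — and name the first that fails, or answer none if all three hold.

azimuthal sum: 1 − 1 + 0 = 0  ✓
2 ≤ 4 ≤ 4 (triangle on l)  ✓
L = 1 + 3 + 4 = 8 (even)  ✓

none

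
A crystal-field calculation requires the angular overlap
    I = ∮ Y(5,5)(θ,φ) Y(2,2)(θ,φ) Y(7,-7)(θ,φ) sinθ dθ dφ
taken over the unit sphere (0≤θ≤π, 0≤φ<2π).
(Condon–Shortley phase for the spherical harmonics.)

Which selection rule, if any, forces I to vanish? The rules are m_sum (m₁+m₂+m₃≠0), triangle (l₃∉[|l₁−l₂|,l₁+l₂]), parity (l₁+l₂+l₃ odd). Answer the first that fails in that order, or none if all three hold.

none

Σmᵢ = 0  ✓
l₃∈[|l₁−l₂|,l₁+l₂]=[3,7], have l₃=7  ✓
Σlᵢ = 14 ⇒ even  ✓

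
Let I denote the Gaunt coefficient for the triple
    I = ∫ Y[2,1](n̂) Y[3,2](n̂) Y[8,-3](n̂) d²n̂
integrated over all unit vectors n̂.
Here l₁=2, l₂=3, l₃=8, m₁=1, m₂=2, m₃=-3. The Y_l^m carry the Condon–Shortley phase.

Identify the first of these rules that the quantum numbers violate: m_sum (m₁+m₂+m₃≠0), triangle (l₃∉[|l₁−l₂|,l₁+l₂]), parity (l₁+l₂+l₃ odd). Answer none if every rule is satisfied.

azimuthal sum: 1 + 2 − 3 = 0  ✓
1 ≤ 8 ≤ 5 (triangle on l)  ✗
L = 2 + 3 + 8 = 13 (odd)

triangle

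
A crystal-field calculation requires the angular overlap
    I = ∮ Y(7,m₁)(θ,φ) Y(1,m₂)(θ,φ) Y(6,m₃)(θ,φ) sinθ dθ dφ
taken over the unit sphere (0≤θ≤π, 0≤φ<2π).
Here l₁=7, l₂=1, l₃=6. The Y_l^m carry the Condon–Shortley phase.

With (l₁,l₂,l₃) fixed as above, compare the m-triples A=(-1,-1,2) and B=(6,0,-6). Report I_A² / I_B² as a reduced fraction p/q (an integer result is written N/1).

Same 7,1,6: normalisation and zero-m 3j drop out of the ratio.
A: Δ: 2! 12! 0! / 15! → 1/1365; sum: t=0:+1/1935360 = 1/1935360; 3j²(7 1 6; -1 -1 2) = Δ·Π!·Σ² = 1/91  (sign +1)
B: Δ: 2! 12! 0! / 15! → 1/1365; sum: t=1:−1/479001600 = -1/479001600; 3j²(7 1 6; 6 0 -6) = Δ·Π!·Σ² = 1/105  (sign -1)
I_A²/I_B² = (1/91)/(1/105) = 15/13

15/13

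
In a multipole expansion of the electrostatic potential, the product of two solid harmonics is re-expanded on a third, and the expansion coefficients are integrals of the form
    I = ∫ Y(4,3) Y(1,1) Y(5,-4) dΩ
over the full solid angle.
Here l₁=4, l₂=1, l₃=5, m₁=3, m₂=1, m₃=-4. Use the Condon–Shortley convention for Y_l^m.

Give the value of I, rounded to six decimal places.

m-sum 0 ✓  L=10 even ✓  3≤5≤5 ✓
Π(2lᵢ+1) = 9×3×11 = 297
triangle coeff Δ(4,1,5) = 1/495
Σ_t [0,0]: t=0:+1/576 = 1/576
(3j)²=5/99 [(4 1 5; 0 0 0)], sign=-1
Σ_t [0,0]: t=0:+1/10080 = 1/10080
(3j)²=4/55 [(4 1 5; 3 1 -4)], sign=-1
⇒ 4πI² = 12/11
I = (+1)√(12/11/(4π)) = 0.29463840

0.294638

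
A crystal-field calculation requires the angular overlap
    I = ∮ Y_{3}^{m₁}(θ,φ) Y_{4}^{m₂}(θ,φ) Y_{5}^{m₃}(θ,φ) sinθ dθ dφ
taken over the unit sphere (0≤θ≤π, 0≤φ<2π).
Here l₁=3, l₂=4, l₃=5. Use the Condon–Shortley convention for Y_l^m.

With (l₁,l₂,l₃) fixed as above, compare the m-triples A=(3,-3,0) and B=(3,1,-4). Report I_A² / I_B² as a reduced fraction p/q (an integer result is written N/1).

5/18

l's match ⇒ only the (l;m) 3-j factors differ between A and B.
A: triangle coeff Δ(3,4,5) = 1/180180; Σ_t [0,0]: t=0:+1/5760 = 1/5760; (3j)²=5/572 [(3 4 5; 3 -3 0)], sign=-1
B: triangle coeff Δ(3,4,5) = 1/180180; Σ_t [0,0]: t=0:+1/5760 = 1/5760; (3j)²=9/286 [(3 4 5; 3 1 -4)], sign=-1
I_A²/I_B² = (5/572)/(9/286) = 5/18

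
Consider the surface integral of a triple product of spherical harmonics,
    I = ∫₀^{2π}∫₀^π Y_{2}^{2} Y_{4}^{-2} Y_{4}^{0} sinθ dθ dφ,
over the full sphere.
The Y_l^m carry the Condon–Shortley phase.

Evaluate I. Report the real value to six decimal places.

-0.190365

Checks pass: Σm=0; 10 even; l₃=4∈[2,6].
(2·2+1)(2·4+1)(2·4+1) = 405
Δ: 2! 2! 6! / 11! → 1/13860
sum: t=0:+1/192 t=1:−1/36 t=2:+1/192 = -5/288
3j²(2 4 4; 0 0 0) = Δ·Π!·Σ² = 20/693  (sign -1)
sum: t=0:+1/192 = 1/192
3j²(2 4 4; 2 -2 0) = Δ·Π!·Σ² = 3/77  (sign +1)
combine: 4πI² = 405·20/693·3/77 = 2700/5929
take √, sign -1: I = -0.19036462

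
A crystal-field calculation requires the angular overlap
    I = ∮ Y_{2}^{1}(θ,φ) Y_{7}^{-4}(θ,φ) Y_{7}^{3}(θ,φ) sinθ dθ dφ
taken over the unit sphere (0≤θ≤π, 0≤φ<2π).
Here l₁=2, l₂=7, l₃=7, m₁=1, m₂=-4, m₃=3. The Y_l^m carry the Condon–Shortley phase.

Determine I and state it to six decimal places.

m-sum 0 ✓  L=16 even ✓  5≤7≤9 ✓
Π(2lᵢ+1) = 5×15×15 = 1125
triangle coeff Δ(2,7,7) = 1/185640
Σ_t [0,2]: t=0:+1/2419200 t=1:−1/518400 t=2:+1/2419200 = -1/907200
(3j)²=56/3315 [(2 7 7; 0 0 0)], sign=+1
Σ_t [0,1]: t=0:+1/4354560 t=1:−1/14515200 = 1/6220800
(3j)²=77/4420 [(2 7 7; 1 -4 3)], sign=+1
⇒ 4πI² = 16170/48841
I = (+1)√(16170/48841/(4π)) = 0.16231468

0.162315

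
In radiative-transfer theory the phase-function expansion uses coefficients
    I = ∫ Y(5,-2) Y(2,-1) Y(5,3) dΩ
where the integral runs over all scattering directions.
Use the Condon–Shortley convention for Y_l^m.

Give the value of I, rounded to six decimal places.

-0.161739

Checks pass: Σm=0; 12 even; l₃=5∈[3,7].
(2·5+1)(2·2+1)(2·5+1) = 605
Δ: 2! 8! 2! / 13! → 1/38610
sum: t=0:+1/2880 t=1:−1/576 t=2:+1/2880 = -1/960
3j²(5 2 5; 0 0 0) = Δ·Π!·Σ² = 10/429  (sign +1)
sum: t=0:+1/10080 t=1:−1/2880 = -1/4032
3j²(5 2 5; -2 -1 3) = Δ·Π!·Σ² = 10/429  (sign -1)
combine: 4πI² = 605·10/429·10/429 = 500/1521
take √, sign -1: I = -0.16173926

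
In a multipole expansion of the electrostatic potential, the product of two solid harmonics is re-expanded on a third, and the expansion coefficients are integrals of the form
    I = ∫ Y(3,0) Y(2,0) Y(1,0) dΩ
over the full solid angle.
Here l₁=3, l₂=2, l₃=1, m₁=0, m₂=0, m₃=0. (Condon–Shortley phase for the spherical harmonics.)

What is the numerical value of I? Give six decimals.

0.247767

Rules hold: Σm=0, L=6 even, 1≤1≤5.
N = 7·5·3 = 105
Δ = 4!·2!·0!/7! = 1/105
Racah Σ t=2..2: t=2:+1/4 = 1/4
⇒ 3j(3 2 1; 0 0 0)² = 3/35, sgn -1
(m-triple is (0,0,0) — same symbol as above.)
4πI² = N·(3j₀)²·(3jₘ)² = 27/35
I = +1·√(0.771429/4π) = 0.24776670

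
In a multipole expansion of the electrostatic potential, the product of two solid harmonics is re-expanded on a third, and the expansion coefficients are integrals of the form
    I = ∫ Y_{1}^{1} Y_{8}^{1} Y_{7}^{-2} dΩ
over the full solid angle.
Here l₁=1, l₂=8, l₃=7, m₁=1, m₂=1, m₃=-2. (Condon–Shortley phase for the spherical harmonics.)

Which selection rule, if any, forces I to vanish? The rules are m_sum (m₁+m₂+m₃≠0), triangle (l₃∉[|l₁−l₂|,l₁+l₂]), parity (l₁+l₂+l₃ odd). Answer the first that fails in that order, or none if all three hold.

azimuthal sum: 1 + 1 − 2 = 0  ✓
7 ≤ 7 ≤ 9 (triangle on l)  ✓
L = 1 + 8 + 7 = 16 (even)  ✓

none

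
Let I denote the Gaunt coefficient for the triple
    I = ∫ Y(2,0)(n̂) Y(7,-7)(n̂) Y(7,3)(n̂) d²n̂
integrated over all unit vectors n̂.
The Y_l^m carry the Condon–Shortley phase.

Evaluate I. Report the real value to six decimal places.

0 − 7 + 3 = -4 ≠ 0: azimuthal integral kills it; I = 0

0.000000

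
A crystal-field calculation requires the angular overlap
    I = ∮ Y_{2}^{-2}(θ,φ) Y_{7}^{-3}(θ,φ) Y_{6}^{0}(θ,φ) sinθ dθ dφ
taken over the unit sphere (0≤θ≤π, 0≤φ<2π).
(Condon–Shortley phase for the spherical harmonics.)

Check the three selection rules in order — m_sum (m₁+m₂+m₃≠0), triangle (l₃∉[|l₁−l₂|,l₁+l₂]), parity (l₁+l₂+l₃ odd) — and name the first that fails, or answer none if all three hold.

Σmᵢ = -5  ✗
l₃∈[|l₁−l₂|,l₁+l₂]=[5,9], have l₃=6
Σlᵢ = 15 ⇒ odd

m_sum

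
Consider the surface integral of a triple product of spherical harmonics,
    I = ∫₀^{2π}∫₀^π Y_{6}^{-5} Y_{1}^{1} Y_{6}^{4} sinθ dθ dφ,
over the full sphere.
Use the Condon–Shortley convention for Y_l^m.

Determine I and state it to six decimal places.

0.000000

l₁+l₂+l₃=13 is odd: 3j(l;000)=0 ⇒ I=0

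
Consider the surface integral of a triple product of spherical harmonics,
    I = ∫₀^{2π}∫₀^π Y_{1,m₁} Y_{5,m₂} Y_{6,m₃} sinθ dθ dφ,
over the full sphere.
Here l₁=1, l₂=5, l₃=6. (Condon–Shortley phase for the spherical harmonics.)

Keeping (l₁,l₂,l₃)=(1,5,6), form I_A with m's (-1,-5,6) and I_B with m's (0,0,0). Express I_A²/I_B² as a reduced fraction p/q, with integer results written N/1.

l's match ⇒ only the (l;m) 3-j factors differ between A and B.
A: triangle coeff Δ(1,5,6) = 1/858; Σ_t [0,0]: t=0:+1/7257600 = 1/7257600; (3j)²=1/13 [(1 5 6; -1 -5 6)], sign=+1
B: triangle coeff Δ(1,5,6) = 1/858; Σ_t [0,0]: t=0:+1/14400 = 1/14400; (3j)²=6/143 [(1 5 6; 0 0 0)], sign=+1
I_A²/I_B² = (1/13)/(6/143) = 11/6

11/6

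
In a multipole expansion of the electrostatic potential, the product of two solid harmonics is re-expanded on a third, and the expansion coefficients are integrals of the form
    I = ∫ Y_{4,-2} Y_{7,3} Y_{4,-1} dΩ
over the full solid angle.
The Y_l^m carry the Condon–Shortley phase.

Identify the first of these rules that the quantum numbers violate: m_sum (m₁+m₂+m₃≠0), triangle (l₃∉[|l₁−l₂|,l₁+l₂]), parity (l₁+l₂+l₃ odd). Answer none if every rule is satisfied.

parity

Σmᵢ = 0  ✓
l₃∈[|l₁−l₂|,l₁+l₂]=[3,11], have l₃=4  ✓
Σlᵢ = 15 ⇒ odd  ✗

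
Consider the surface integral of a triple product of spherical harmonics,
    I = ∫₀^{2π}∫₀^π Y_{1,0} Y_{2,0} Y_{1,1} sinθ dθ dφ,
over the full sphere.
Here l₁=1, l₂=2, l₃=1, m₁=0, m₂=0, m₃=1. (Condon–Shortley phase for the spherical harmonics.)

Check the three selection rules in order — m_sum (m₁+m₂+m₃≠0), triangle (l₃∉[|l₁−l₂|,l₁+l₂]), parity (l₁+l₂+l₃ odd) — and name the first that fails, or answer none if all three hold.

m_sum

azimuthal sum: 0 + 0 + 1 = 1  ✗
1 ≤ 1 ≤ 3 (triangle on l)
L = 1 + 2 + 1 = 4 (even)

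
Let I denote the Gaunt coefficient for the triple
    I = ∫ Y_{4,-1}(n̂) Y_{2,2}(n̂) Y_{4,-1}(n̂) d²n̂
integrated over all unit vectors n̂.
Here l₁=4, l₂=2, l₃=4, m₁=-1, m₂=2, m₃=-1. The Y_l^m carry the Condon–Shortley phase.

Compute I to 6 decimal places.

Rules hold: Σm=0, L=10 even, 2≤4≤6.
N = 9·5·9 = 405
Δ = 2!·6!·2!/11! = 1/13860
Racah Σ t=0..2: t=0:+1/192 t=1:−1/36 t=2:+1/192 = -5/288
⇒ 3j(4 2 4; 0 0 0)² = 20/693, sgn -1
Racah Σ t=2..2: t=2:+1/144 = 1/144
⇒ 3j(4 2 4; -1 2 -1)² = 10/231, sgn -1
4πI² = N·(3j₀)²·(3jₘ)² = 3000/5929
I = +1·√(0.505988/4π) = 0.20066192

0.200662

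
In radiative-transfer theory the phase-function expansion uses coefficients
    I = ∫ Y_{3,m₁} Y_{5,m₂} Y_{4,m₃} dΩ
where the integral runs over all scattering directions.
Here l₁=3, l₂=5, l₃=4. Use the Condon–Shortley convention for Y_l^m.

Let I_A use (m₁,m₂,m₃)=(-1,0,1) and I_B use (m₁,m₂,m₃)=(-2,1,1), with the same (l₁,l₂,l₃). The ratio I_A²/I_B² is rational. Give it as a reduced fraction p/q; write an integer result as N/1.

Same 3,5,4: normalisation and zero-m 3j drop out of the ratio.
A: Δ: 4! 2! 6! / 13! → 1/180180; sum: t=2:+1/288 t=3:−1/288 t=4:+1/5760 = 1/5760; 3j²(3 5 4; -1 0 1) = Δ·Π!·Σ² = 1/12012  (sign -1)
B: Δ: 4! 2! 6! / 13! → 1/180180; sum: t=3:−1/432 t=4:+1/1152 = -5/3456; 3j²(3 5 4; -2 1 1) = Δ·Π!·Σ² = 625/36036  (sign +1)
I_A²/I_B² = (1/12012)/(625/36036) = 3/625

3/625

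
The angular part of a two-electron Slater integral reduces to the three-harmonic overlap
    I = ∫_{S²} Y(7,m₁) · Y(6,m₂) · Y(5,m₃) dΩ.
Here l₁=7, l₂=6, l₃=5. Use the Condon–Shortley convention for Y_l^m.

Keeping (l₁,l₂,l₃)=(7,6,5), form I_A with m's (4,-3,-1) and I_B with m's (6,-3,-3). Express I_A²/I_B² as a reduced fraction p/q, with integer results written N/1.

3/364

l's match ⇒ only the (l;m) 3-j factors differ between A and B.
A: triangle coeff Δ(7,6,5) = 1/174594420; Σ_t [0,3]: t=0:+1/8709120 t=1:−1/967680 t=2:+1/1036800 t=3:−1/12441600 = -1/29030400; (3j)²=9/146965 [(7 6 5; 4 -3 -1)], sign=-1
B: triangle coeff Δ(7,6,5) = 1/174594420; Σ_t [0,1]: t=0:+1/29030400 t=1:−1/14515200 = -1/29030400; (3j)²=12/1615 [(7 6 5; 6 -3 -3)], sign=-1
I_A²/I_B² = (9/146965)/(12/1615) = 3/364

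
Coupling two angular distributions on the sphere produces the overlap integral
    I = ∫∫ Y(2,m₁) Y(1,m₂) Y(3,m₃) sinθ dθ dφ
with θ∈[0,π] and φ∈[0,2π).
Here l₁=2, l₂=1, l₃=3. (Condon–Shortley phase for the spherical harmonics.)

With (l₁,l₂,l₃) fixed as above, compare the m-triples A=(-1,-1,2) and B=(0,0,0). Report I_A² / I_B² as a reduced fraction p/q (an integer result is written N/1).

Shared (l₁,l₂,l₃)=(2,1,3): N and (l;000)² cancel in I_A²/I_B².
A: Δ = 0!·4!·2!/7! = 1/105; Racah Σ t=0..0: t=0:+1/12 = 1/12; ⇒ 3j(2 1 3; -1 -1 2)² = 2/21, sgn -1
B: Δ = 0!·4!·2!/7! = 1/105; Racah Σ t=0..0: t=0:+1/4 = 1/4; ⇒ 3j(2 1 3; 0 0 0)² = 3/35, sgn -1
I_A²/I_B² = (2/21)/(3/35) = 10/9

10/9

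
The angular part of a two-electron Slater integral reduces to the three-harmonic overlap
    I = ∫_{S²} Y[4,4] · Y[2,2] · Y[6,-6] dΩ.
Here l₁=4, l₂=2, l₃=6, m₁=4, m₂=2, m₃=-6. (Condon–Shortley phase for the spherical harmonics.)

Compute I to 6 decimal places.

0.353849

Rules hold: Σm=0, L=12 even, 2≤6≤6.
N = 9·5·13 = 585
Δ = 0!·8!·4!/13! = 1/6435
Racah Σ t=0..0: t=0:+1/2304 = 1/2304
⇒ 3j(4 2 6; 0 0 0)² = 5/143, sgn +1
Racah Σ t=0..0: t=0:+1/967680 = 1/967680
⇒ 3j(4 2 6; 4 2 -6)² = 1/13, sgn +1
4πI² = N·(3j₀)²·(3jₘ)² = 225/143
I = +1·√(1.57343/4π) = 0.35384927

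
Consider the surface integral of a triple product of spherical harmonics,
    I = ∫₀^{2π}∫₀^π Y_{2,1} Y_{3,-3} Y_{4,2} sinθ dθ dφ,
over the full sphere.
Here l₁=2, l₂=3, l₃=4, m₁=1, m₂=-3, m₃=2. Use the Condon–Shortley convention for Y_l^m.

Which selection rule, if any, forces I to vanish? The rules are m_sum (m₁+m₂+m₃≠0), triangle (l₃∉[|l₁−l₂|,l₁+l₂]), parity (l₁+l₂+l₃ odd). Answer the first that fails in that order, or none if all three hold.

m₁+m₂+m₃ = 1 − 3 + 2 = 0  ✓
triangle: |2−3|=1 ≤ l₃=4 ≤ 2+3=5  ✓
parity: l₁+l₂+l₃ = 9 is odd  ✗

parity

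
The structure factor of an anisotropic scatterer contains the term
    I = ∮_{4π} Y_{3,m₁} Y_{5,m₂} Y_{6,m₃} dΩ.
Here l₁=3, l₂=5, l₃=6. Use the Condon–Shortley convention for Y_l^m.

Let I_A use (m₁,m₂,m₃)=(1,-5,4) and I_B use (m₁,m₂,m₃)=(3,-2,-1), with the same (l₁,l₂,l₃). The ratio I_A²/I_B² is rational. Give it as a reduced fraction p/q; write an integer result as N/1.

l's match ⇒ only the (l;m) 3-j factors differ between A and B.
A: triangle coeff Δ(3,5,6) = 1/675675; Σ_t [0,0]: t=0:+1/322560 = 1/322560; (3j)²=18/1001 [(3 5 6; 1 -5 4)], sign=+1
B: triangle coeff Δ(3,5,6) = 1/675675; Σ_t [0,0]: t=0:+1/34560 = 1/34560; (3j)²=7/429 [(3 5 6; 3 -2 -1)], sign=-1
I_A²/I_B² = (18/1001)/(7/429) = 54/49

54/49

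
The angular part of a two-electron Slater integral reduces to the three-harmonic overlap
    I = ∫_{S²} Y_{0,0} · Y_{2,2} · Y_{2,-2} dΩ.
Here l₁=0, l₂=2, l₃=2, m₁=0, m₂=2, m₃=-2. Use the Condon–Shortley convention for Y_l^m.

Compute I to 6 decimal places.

m-sum 0 ✓  L=4 even ✓  2≤2≤2 ✓
Π(2lᵢ+1) = 1×5×5 = 25
triangle coeff Δ(0,2,2) = 1/5
Σ_t [0,0]: t=0:+1/4 = 1/4
(3j)²=1/5 [(0 2 2; 0 0 0)], sign=+1
Σ_t [0,0]: t=0:+1/24 = 1/24
(3j)²=1/5 [(0 2 2; 0 2 -2)], sign=+1
⇒ 4πI² = 1/1
I = (+1)√(1/1/(4π)) = 0.28209479

0.282095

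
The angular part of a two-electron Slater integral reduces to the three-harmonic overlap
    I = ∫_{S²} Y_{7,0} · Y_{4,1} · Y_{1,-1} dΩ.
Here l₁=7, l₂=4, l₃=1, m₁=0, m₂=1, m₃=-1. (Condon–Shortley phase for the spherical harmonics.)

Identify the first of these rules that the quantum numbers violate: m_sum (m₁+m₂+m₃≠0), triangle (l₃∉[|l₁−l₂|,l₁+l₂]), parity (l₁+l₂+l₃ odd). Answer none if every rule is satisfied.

azimuthal sum: 0 + 1 − 1 = 0  ✓
3 ≤ 1 ≤ 11 (triangle on l)  ✗
L = 7 + 4 + 1 = 12 (even)

triangle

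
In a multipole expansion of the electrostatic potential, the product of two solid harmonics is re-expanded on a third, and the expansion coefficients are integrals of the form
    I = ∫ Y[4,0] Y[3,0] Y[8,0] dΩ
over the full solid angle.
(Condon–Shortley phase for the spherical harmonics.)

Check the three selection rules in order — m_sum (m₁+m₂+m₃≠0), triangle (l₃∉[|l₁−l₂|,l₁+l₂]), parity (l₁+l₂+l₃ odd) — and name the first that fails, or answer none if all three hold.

triangle

Σmᵢ = 0  ✓
l₃∈[|l₁−l₂|,l₁+l₂]=[1,7], have l₃=8  ✗
Σlᵢ = 15 ⇒ odd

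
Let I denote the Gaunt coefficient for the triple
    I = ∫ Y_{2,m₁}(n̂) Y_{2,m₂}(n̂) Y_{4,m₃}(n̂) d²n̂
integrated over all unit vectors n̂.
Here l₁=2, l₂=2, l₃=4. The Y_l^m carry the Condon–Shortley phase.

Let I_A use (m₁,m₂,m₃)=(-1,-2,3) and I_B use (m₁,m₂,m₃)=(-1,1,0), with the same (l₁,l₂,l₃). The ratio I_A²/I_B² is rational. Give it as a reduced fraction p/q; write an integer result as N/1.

35/16

Same 2,2,4: normalisation and zero-m 3j drop out of the ratio.
A: Δ: 0! 4! 4! / 9! → 1/630; sum: t=0:+1/144 = 1/144; 3j²(2 2 4; -1 -2 3) = Δ·Π!·Σ² = 1/18  (sign -1)
B: Δ: 0! 4! 4! / 9! → 1/630; sum: t=0:+1/36 = 1/36; 3j²(2 2 4; -1 1 0) = Δ·Π!·Σ² = 8/315  (sign +1)
I_A²/I_B² = (1/18)/(8/315) = 35/16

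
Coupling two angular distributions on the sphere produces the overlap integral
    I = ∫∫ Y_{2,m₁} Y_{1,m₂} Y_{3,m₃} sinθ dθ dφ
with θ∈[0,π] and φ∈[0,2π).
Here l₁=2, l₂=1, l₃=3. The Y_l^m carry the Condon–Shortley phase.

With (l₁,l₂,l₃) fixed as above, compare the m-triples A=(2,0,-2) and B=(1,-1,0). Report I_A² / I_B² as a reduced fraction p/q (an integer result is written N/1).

5/3

l's match ⇒ only the (l;m) 3-j factors differ between A and B.
A: triangle coeff Δ(2,1,3) = 1/105; Σ_t [0,0]: t=0:+1/24 = 1/24; (3j)²=1/21 [(2 1 3; 2 0 -2)], sign=-1
B: triangle coeff Δ(2,1,3) = 1/105; Σ_t [0,0]: t=0:+1/12 = 1/12; (3j)²=1/35 [(2 1 3; 1 -1 0)], sign=-1
I_A²/I_B² = (1/21)/(1/35) = 5/3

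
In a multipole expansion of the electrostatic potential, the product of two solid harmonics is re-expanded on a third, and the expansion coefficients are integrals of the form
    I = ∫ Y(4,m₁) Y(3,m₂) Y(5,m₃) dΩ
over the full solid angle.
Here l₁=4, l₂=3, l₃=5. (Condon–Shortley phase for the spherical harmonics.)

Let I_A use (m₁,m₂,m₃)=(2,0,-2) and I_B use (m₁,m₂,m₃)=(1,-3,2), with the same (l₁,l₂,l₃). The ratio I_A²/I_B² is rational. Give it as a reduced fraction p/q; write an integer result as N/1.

2/125

Shared (l₁,l₂,l₃)=(4,3,5): N and (l;000)² cancel in I_A²/I_B².
A: Δ = 2!·6!·4!/13! = 1/180180; Racah Σ t=0..2: t=0:+1/576 t=1:−1/480 t=2:+1/8640 = -1/4320; ⇒ 3j(4 3 5; 2 0 -2)² = 1/2145, sgn +1
B: Δ = 2!·6!·4!/13! = 1/180180; Racah Σ t=0..0: t=0:+1/1728 = 1/1728; ⇒ 3j(4 3 5; 1 -3 2)² = 25/858, sgn -1
I_A²/I_B² = (1/2145)/(25/858) = 2/125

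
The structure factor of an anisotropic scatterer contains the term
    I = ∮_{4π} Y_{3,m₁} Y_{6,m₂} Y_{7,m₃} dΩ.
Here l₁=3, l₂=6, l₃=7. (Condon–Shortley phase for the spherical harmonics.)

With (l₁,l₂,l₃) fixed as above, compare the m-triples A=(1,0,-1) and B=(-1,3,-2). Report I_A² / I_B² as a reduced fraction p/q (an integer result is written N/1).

2366/6845

Shared (l₁,l₂,l₃)=(3,6,7): N and (l;000)² cancel in I_A²/I_B².
A: Δ = 2!·4!·10!/17! = 1/2042040; Racah Σ t=0..2: t=0:+1/138240 t=1:−1/86400 t=2:+1/829440 = -13/4147200; ⇒ 3j(3 6 7; 1 0 -1)² = 13/3740, sgn -1
B: Δ = 2!·4!·10!/17! = 1/2042040; Racah Σ t=0..2: t=0:+1/17418240 t=1:−1/483840 t=2:+1/241920 = 37/17418240; ⇒ 3j(3 6 7; -1 3 -2)² = 1369/136136, sgn -1
I_A²/I_B² = (13/3740)/(1369/136136) = 2366/6845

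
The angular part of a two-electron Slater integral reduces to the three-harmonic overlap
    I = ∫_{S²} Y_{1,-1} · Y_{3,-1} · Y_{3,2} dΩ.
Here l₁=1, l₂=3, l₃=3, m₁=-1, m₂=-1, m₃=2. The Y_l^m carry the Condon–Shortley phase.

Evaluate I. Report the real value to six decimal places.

L=7 odd ⇒ parity kills the (l;000) factor ⇒ I = 0

0.000000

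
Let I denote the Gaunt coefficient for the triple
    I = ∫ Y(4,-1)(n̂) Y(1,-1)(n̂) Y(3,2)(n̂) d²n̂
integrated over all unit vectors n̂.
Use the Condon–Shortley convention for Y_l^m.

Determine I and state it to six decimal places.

-0.106622

Checks pass: Σm=0; 8 even; l₃=3∈[3,5].
(2·4+1)(2·1+1)(2·3+1) = 189
Δ: 2! 6! 0! / 9! → 1/252
sum: t=1:−1/36 = -1/36
3j²(4 1 3; 0 0 0) = Δ·Π!·Σ² = 4/63  (sign +1)
sum: t=0:+1/240 = 1/240
3j²(4 1 3; -1 -1 2) = Δ·Π!·Σ² = 1/84  (sign -1)
combine: 4πI² = 189·4/63·1/84 = 1/7
take √, sign -1: I = -0.10662181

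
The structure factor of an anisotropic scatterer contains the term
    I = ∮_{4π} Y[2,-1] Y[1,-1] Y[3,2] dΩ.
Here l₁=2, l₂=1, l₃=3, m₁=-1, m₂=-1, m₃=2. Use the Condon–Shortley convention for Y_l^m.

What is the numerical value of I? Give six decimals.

0.261169

m-sum 0 ✓  L=6 even ✓  1≤3≤3 ✓
Π(2lᵢ+1) = 5×3×7 = 105
triangle coeff Δ(2,1,3) = 1/105
Σ_t [0,0]: t=0:+1/4 = 1/4
(3j)²=3/35 [(2 1 3; 0 0 0)], sign=-1
Σ_t [0,0]: t=0:+1/12 = 1/12
(3j)²=2/21 [(2 1 3; -1 -1 2)], sign=-1
⇒ 4πI² = 6/7
I = (+1)√(6/7/(4π)) = 0.26116903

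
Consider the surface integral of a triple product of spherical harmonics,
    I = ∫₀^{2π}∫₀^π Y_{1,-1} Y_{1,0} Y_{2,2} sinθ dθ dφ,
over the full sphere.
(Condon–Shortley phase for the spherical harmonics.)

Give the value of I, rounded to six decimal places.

-1 + 0 + 2 = 1 ≠ 0: azimuthal integral kills it; I = 0

0.000000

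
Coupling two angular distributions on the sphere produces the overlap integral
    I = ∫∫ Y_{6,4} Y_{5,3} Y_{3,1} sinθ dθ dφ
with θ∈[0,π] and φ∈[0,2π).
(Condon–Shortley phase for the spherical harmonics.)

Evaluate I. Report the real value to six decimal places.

0.000000

m-sum = 4 + 3 + 1 = 8 ≠ 0 ⇒ I = 0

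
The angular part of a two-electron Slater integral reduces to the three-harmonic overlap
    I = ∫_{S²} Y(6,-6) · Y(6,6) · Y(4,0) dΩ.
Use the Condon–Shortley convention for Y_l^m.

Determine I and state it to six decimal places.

Checks pass: Σm=0; 16 even; l₃=4∈[0,12].
(2·6+1)(2·6+1)(2·4+1) = 1521
Δ: 8! 4! 4! / 17! → 1/15315300
sum: t=2:+1/829440 t=3:−1/25920 t=4:+1/9216 t=5:−1/25920 t=6:+1/829440 = 7/207360
3j²(6 6 4; 0 0 0) = Δ·Π!·Σ² = 28/2431  (sign +1)
sum: t=8:+1/23224320 = 1/23224320
3j²(6 6 4; -6 6 0) = Δ·Π!·Σ² = 99/6188  (sign +1)
combine: 4πI² = 1521·28/2431·99/6188 = 81/289
take √, sign +1: I = 0.14934430

0.149344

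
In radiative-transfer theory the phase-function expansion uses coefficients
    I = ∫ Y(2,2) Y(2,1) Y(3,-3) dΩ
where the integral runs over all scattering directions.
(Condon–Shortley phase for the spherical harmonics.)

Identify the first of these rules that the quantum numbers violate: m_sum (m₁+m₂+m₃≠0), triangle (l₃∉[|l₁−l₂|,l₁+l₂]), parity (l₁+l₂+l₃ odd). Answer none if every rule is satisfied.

azimuthal sum: 2 + 1 − 3 = 0  ✓
0 ≤ 3 ≤ 4 (triangle on l)  ✓
L = 2 + 2 + 3 = 7 (odd)  ✗

parity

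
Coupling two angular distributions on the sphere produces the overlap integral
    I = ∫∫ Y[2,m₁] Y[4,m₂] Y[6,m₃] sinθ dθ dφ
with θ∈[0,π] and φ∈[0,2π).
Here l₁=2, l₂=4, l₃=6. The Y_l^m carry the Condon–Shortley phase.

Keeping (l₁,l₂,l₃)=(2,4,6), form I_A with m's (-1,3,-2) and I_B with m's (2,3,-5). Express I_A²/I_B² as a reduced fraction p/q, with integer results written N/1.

l's match ⇒ only the (l;m) 3-j factors differ between A and B.
A: triangle coeff Δ(2,4,6) = 1/6435; Σ_t [0,0]: t=0:+1/30240 = 1/30240; (3j)²=32/6435 [(2 4 6; -1 3 -2)], sign=+1
B: triangle coeff Δ(2,4,6) = 1/6435; Σ_t [0,0]: t=0:+1/120960 = 1/120960; (3j)²=2/39 [(2 4 6; 2 3 -5)], sign=-1
I_A²/I_B² = (32/6435)/(2/39) = 16/165

16/165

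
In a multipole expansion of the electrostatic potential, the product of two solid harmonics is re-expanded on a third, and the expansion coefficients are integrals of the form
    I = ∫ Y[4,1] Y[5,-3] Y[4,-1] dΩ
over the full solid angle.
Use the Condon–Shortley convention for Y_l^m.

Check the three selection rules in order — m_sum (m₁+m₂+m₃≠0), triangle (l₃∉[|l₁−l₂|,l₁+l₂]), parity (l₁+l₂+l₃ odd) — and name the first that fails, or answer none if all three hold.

Σmᵢ = -3  ✗
l₃∈[|l₁−l₂|,l₁+l₂]=[1,9], have l₃=4
Σlᵢ = 13 ⇒ odd

m_sum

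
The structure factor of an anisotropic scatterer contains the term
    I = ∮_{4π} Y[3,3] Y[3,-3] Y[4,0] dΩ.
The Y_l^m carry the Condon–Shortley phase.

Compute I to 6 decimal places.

Rules hold: Σm=0, L=10 even, 0≤4≤6.
N = 7·7·9 = 441
Δ = 2!·4!·4!/11! = 1/34650
Racah Σ t=0..2: t=0:+1/72 t=1:−1/16 t=2:+1/72 = -5/144
⇒ 3j(3 3 4; 0 0 0)² = 2/77, sgn -1
Racah Σ t=0..0: t=0:+1/1152 = 1/1152
⇒ 3j(3 3 4; 3 -3 0)² = 1/154, sgn +1
4πI² = N·(3j₀)²·(3jₘ)² = 9/121
I = -1·√(0.0743802/4π) = -0.07693494

-0.076935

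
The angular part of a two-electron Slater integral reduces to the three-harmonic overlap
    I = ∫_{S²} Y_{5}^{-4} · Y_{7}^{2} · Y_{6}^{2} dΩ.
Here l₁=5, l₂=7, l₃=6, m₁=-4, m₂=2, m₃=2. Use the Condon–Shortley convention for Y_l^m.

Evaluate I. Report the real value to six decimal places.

Checks pass: Σm=0; 18 even; l₃=6∈[2,12].
(2·5+1)(2·7+1)(2·6+1) = 2145
Δ: 6! 4! 8! / 19! → 1/174594420
sum: t=1:−1/4147200 t=2:+1/207360 t=3:−1/82944 t=4:+1/207360 t=5:−1/4147200 = -1/345600
3j²(5 7 6; 0 0 0) = Δ·Π!·Σ² = 420/46189  (sign -1)
sum: t=5:−1/1658880 t=6:+1/3110400 = -7/24883200
3j²(5 7 6; -4 2 2) = Δ·Π!·Σ² = 4802/692835  (sign -1)
combine: 4πI² = 2145·420/46189·4802/692835 = 2016840/14919047
take √, sign +1: I = 0.10371946

0.103719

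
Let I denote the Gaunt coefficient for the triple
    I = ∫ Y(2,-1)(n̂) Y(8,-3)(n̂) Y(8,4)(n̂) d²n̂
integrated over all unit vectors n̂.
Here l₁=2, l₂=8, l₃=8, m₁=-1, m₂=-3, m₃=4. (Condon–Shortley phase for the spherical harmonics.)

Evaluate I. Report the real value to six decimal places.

0.146979

Rules hold: Σm=0, L=18 even, 6≤8≤10.
N = 5·17·17 = 1445
Δ = 2!·2!·14!/19! = 1/348840
Racah Σ t=0..2: t=0:+1/116121600 t=1:−1/25401600 t=2:+1/116121600 = -1/45158400
⇒ 3j(2 8 8; 0 0 0)² = 24/1615, sgn -1
Racah Σ t=1..2: t=1:−1/174182400 t=2:+1/479001600 = -1/273715200
⇒ 3j(2 8 8; -1 -3 4)² = 49/3876, sgn -1
4πI² = N·(3j₀)²·(3jₘ)² = 98/361
I = +1·√(0.271468/4π) = 0.14697873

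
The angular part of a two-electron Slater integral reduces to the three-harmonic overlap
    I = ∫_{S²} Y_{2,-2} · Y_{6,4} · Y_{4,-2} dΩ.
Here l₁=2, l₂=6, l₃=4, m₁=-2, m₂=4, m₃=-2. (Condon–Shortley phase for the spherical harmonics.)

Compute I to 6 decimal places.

0.230476

Rules hold: Σm=0, L=12 even, 4≤4≤8.
N = 5·13·9 = 585
Δ = 4!·0!·8!/13! = 1/6435
Racah Σ t=2..2: t=2:+1/2304 = 1/2304
⇒ 3j(2 6 4; 0 0 0)² = 5/143, sgn +1
Racah Σ t=4..4: t=4:+1/34560 = 1/34560
⇒ 3j(2 6 4; -2 4 -2)² = 14/429, sgn +1
4πI² = N·(3j₀)²·(3jₘ)² = 1050/1573
I = +1·√(0.667514/4π) = 0.23047581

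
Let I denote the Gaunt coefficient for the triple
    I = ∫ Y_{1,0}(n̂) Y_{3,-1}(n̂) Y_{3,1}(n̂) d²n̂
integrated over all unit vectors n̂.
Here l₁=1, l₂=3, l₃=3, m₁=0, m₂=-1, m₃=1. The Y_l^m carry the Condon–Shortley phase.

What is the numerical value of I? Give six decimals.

0.000000

Σlᵢ=7 odd — θ-integrand is odd under cosθ→−cosθ; I=0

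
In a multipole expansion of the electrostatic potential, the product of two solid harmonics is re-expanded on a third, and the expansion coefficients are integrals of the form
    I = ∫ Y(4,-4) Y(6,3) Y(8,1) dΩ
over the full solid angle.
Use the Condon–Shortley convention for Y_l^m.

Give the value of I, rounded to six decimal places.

0.079258

m-sum 0 ✓  L=18 even ✓  2≤8≤10 ✓
Π(2lᵢ+1) = 9×13×17 = 1989
triangle coeff Δ(4,6,8) = 1/23279256
Σ_t [0,2]: t=0:+1/1658880 t=1:−1/518400 t=2:+1/1658880 = -1/1382400
(3j)²=504/46189 [(4 6 8; 0 0 0)], sign=-1
Σ_t [2,2]: t=2:+1/43545600 = 1/43545600
(3j)²=168/46189 [(4 6 8; -4 3 1)], sign=-1
⇒ 4πI² = 762048/9653501
I = (+1)√(762048/9653501/(4π)) = 0.07925813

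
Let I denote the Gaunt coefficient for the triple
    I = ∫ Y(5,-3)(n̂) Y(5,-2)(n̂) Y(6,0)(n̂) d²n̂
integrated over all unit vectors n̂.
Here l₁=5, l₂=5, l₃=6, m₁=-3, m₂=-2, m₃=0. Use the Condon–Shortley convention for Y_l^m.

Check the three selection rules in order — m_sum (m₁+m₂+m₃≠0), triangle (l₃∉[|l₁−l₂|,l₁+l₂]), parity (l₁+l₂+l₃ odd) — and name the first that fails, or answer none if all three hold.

Σmᵢ = -5  ✗
l₃∈[|l₁−l₂|,l₁+l₂]=[0,10], have l₃=6
Σlᵢ = 16 ⇒ even

m_sum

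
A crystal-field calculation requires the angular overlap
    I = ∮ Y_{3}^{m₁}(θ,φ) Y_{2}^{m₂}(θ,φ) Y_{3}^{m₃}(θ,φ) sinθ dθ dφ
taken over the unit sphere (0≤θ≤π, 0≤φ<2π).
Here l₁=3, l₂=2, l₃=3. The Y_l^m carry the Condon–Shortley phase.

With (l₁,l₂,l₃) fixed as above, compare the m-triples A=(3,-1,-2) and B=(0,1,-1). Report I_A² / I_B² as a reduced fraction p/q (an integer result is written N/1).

Shared (l₁,l₂,l₃)=(3,2,3): N and (l;000)² cancel in I_A²/I_B².
A: Δ = 2!·4!·2!/9! = 1/3780; Racah Σ t=0..0: t=0:+1/48 = 1/48; ⇒ 3j(3 2 3; 3 -1 -2)² = 5/84, sgn -1
B: Δ = 2!·4!·2!/9! = 1/3780; Racah Σ t=1..2: t=1:−1/8 t=2:+1/12 = -1/24; ⇒ 3j(3 2 3; 0 1 -1)² = 1/210, sgn -1
I_A²/I_B² = (5/84)/(1/210) = 25/2

25/2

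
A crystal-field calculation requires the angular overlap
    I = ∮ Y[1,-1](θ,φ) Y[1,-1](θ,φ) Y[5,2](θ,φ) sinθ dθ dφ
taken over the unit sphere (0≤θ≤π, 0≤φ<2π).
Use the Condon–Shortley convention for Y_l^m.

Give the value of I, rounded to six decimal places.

0.000000

l₃=5 ∉ [0,2] — triangle fails ⇒ I = 0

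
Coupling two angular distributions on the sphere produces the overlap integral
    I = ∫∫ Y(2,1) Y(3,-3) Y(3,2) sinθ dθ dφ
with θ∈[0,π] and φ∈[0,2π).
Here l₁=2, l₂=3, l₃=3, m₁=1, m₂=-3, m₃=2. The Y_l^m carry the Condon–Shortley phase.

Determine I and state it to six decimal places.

-0.210261

m-sum 0 ✓  L=8 even ✓  1≤3≤5 ✓
Π(2lᵢ+1) = 5×7×7 = 245
triangle coeff Δ(2,3,3) = 1/3780
Σ_t [0,2]: t=0:+1/24 t=1:−1/4 t=2:+1/24 = -1/6
(3j)²=4/105 [(2 3 3; 0 0 0)], sign=+1
Σ_t [0,0]: t=0:+1/48 = 1/48
(3j)²=5/84 [(2 3 3; 1 -3 2)], sign=-1
⇒ 4πI² = 5/9
I = (-1)√(5/9/(4π)) = -0.21026104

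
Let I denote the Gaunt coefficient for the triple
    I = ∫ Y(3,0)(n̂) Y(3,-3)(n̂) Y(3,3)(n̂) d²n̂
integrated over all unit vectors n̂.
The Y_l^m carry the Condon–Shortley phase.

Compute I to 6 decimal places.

0.000000

Σlᵢ=9 odd — θ-integrand is odd under cosθ→−cosθ; I=0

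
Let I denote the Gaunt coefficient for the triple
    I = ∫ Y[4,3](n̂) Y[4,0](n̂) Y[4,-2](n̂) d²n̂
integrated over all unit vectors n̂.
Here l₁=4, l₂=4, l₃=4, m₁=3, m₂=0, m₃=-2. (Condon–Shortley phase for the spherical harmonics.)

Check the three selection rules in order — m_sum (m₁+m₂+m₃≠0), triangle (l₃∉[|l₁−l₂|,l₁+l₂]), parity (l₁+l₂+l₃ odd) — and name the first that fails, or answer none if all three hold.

m_sum

azimuthal sum: 3 + 0 − 2 = 1  ✗
0 ≤ 4 ≤ 8 (triangle on l)
L = 4 + 4 + 4 = 12 (even)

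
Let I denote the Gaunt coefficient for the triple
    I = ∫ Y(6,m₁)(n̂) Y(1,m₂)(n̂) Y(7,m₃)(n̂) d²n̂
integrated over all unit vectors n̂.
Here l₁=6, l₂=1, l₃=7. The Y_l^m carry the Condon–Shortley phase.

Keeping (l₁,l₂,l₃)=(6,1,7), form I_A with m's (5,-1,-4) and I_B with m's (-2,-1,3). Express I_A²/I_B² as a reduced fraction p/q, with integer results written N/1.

Same 6,1,7: normalisation and zero-m 3j drop out of the ratio.
A: Δ: 0! 12! 2! / 15! → 1/1365; sum: t=0:+1/79833600 = 1/79833600; 3j²(6 1 7; 5 -1 -4) = Δ·Π!·Σ² = 1/455  (sign -1)
B: Δ: 0! 12! 2! / 15! → 1/1365; sum: t=0:+1/1935360 = 1/1935360; 3j²(6 1 7; -2 -1 3) = Δ·Π!·Σ² = 3/91  (sign +1)
I_A²/I_B² = (1/455)/(3/91) = 1/15

1/15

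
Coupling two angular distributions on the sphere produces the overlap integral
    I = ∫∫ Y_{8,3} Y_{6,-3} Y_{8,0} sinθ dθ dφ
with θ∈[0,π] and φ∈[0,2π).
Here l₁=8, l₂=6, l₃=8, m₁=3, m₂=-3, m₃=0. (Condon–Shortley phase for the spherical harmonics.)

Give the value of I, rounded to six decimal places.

Rules hold: Σm=0, L=22 even, 2≤8≤14.
N = 17·13·17 = 3757
Δ = 6!·10!·6!/23! = 1/13742520792
Racah Σ t=0..6: t=0:+1/41803776000 t=1:−1/435456000 t=2:+1/39813120 t=3:−1/18662400 t=4:+1/39813120 t=5:−1/435456000 t=6:+1/41803776000 = -11/1393459200
⇒ 3j(8 6 8; 0 0 0)² = 600/96577, sgn -1
Racah Σ t=0..3: t=0:+1/373248000 t=1:−1/99532800 t=2:+1/174182400 t=3:−1/2090188800 = -11/5225472000
⇒ 3j(8 6 8; 3 -3 0)² = 528/96577, sgn -1
4πI² = N·(3j₀)²·(3jₘ)² = 316800/2482597
I = +1·√(0.127608/4π) = 0.10077076

0.100771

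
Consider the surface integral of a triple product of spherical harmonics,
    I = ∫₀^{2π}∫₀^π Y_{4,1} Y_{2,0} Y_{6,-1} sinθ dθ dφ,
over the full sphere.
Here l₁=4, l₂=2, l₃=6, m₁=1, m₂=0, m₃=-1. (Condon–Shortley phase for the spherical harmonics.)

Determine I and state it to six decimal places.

-0.230476

Rules hold: Σm=0, L=12 even, 2≤6≤6.
N = 9·5·13 = 585
Δ = 0!·8!·4!/13! = 1/6435
Racah Σ t=0..0: t=0:+1/2304 = 1/2304
⇒ 3j(4 2 6; 0 0 0)² = 5/143, sgn +1
Racah Σ t=0..0: t=0:+1/2880 = 1/2880
⇒ 3j(4 2 6; 1 0 -1)² = 14/429, sgn -1
4πI² = N·(3j₀)²·(3jₘ)² = 1050/1573
I = -1·√(0.667514/4π) = -0.23047581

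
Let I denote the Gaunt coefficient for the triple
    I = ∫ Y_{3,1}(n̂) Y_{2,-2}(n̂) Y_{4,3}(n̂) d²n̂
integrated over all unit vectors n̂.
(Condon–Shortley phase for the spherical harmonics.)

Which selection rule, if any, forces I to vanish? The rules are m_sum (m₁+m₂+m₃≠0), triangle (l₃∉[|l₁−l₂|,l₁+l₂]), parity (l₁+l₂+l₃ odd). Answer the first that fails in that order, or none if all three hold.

m_sum

azimuthal sum: 1 − 2 + 3 = 2  ✗
1 ≤ 4 ≤ 5 (triangle on l)
L = 3 + 2 + 4 = 9 (odd)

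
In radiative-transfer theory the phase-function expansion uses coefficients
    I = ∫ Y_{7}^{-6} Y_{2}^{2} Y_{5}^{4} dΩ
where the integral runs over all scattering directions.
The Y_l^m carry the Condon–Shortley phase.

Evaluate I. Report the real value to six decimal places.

0.303018

Rules hold: Σm=0, L=14 even, 5≤5≤9.
N = 15·5·11 = 825
Δ = 4!·10!·0!/15! = 1/15015
Racah Σ t=2..2: t=2:+1/57600 = 1/57600
⇒ 3j(7 2 5; 0 0 0)² = 21/715, sgn -1
Racah Σ t=4..4: t=4:+1/8709120 = 1/8709120
⇒ 3j(7 2 5; -6 2 4)² = 1/21, sgn -1
4πI² = N·(3j₀)²·(3jₘ)² = 15/13
I = +1·√(1.15385/4π) = 0.30301841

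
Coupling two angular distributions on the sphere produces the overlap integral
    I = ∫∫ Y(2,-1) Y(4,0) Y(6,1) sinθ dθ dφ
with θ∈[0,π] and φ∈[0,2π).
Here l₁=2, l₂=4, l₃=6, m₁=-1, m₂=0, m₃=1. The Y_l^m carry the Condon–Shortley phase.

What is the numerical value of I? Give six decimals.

Checks pass: Σm=0; 12 even; l₃=6∈[2,6].
(2·2+1)(2·4+1)(2·6+1) = 585
Δ: 0! 4! 8! / 13! → 1/6435
sum: t=0:+1/2304 = 1/2304
3j²(2 4 6; 0 0 0) = Δ·Π!·Σ² = 5/143  (sign +1)
sum: t=0:+1/3456 = 1/3456
3j²(2 4 6; -1 0 1) = Δ·Π!·Σ² = 35/1287  (sign -1)
combine: 4πI² = 585·5/143·35/1287 = 875/1573
take √, sign -1: I = -0.21039467

-0.210395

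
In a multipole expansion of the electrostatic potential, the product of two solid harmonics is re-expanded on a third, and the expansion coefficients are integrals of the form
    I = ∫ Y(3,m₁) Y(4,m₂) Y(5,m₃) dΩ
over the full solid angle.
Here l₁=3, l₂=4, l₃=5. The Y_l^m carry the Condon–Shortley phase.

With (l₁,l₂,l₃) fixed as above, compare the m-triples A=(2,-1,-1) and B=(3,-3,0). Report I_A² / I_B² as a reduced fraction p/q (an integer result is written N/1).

125/63

Same 3,4,5: normalisation and zero-m 3j drop out of the ratio.
A: Δ: 2! 4! 6! / 13! → 1/180180; sum: t=0:+1/432 t=1:−1/1152 = 5/3456; 3j²(3 4 5; 2 -1 -1) = Δ·Π!·Σ² = 625/36036  (sign +1)
B: Δ: 2! 4! 6! / 13! → 1/180180; sum: t=0:+1/5760 = 1/5760; 3j²(3 4 5; 3 -3 0) = Δ·Π!·Σ² = 5/572  (sign -1)
I_A²/I_B² = (625/36036)/(5/572) = 125/63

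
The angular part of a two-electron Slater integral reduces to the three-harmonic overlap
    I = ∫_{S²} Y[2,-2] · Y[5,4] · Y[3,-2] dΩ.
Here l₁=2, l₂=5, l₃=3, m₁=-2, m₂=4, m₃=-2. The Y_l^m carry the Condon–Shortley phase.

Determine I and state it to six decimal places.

Checks pass: Σm=0; 10 even; l₃=3∈[3,7].
(2·2+1)(2·5+1)(2·3+1) = 385
Δ: 4! 0! 6! / 11! → 1/2310
sum: t=2:+1/144 = 1/144
3j²(2 5 3; 0 0 0) = Δ·Π!·Σ² = 10/231  (sign -1)
sum: t=4:+1/2880 = 1/2880
3j²(2 5 3; -2 4 -2) = Δ·Π!·Σ² = 3/55  (sign -1)
combine: 4πI² = 385·10/231·3/55 = 10/11
take √, sign +1: I = 0.26896683

0.268967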